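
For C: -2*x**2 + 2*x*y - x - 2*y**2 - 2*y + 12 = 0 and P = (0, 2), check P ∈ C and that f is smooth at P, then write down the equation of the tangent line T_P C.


Tangent line at P: 3*x - 10*y + 20 = 0.

Step 1: f(0, 2) = 0, so P lies on C.
Step 2: partial derivatives
  f_x(x, y) = -4*x + 2*y - 1, f_y(x, y) = 2*x - 4*y - 2.
  f_x(P) = 3, f_y(P) = -10 (gradient nonzero, so P is smooth).
Step 3: tangent line at P: 3·(x − 0) + -10·(y − 2) = 0.
Expanding: 3*x - 10*y + 20 = 0.


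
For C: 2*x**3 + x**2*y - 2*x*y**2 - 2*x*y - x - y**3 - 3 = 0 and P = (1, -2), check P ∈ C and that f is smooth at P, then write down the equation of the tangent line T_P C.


Tangent line at P: -3*x - 5*y - 7 = 0.

Step 1: f(1, -2) = 0, so P lies on C.
Step 2: partial derivatives
  f_x(x, y) = 6*x**2 + 2*x*y - 2*y**2 - 2*y - 1, f_y(x, y) = x**2 - 4*x*y - 2*x - 3*y**2.
  f_x(P) = -3, f_y(P) = -5 (gradient nonzero, so P is smooth).
Step 3: tangent line at P: -3·(x − 1) + -5·(y − -2) = 0.
Expanding: -3*x - 5*y - 7 = 0.


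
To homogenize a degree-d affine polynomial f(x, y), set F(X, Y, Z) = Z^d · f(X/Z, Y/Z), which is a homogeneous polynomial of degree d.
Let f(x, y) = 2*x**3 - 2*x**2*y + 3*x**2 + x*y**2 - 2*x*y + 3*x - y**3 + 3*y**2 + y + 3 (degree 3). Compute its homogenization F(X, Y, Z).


F(X, Y, Z) = 2*X**3 - 2*X**2*Y + 3*X**2*Z + X*Y**2 - 2*X*Y*Z + 3*X*Z**2 - Y**3 + 3*Y**2*Z + Y*Z**2 + 3*Z**3

deg(f) = 3.
Substitute x = X/Z, y = Y/Z into f, then multiply by Z^3.
  monomial 2·x^3·y^0 ↦ 2·X^3·Y^0·Z^0.
  monomial -2·x^2·y^1 ↦ -2·X^2·Y^1·Z^0.
  monomial 3·x^2·y^0 ↦ 3·X^2·Y^0·Z^1.
  monomial 1·x^1·y^2 ↦ 1·X^1·Y^2·Z^0.
  monomial -2·x^1·y^1 ↦ -2·X^1·Y^1·Z^1.
  monomial 3·x^1·y^0 ↦ 3·X^1·Y^0·Z^2.
  monomial -1·x^0·y^3 ↦ -1·X^0·Y^3·Z^0.
  monomial 3·x^0·y^2 ↦ 3·X^0·Y^2·Z^1.
  monomial 1·x^0·y^1 ↦ 1·X^0·Y^1·Z^2.
  monomial 3·x^0·y^0 ↦ 3·X^0·Y^0·Z^3.
Collecting: F(X, Y, Z) = 2*X**3 - 2*X**2*Y + 3*X**2*Z + X*Y**2 - 2*X*Y*Z + 3*X*Z**2 - Y**3 + 3*Y**2*Z + Y*Z**2 + 3*Z**3.


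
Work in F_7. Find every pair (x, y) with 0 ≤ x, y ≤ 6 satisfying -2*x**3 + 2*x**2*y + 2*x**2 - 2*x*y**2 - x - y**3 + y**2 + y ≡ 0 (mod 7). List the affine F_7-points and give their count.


Affine F_7-points: {(0, 0), (1, 1), (1, 2), (1, 3), (2, 6), (4, 2), (4, 3), (5, 2), (6, 3)}; count = 9.

For each of the 49 pairs (x, y) ∈ F_7², evaluate f(x, y) mod 7. Record the zeros.
  x = 0: [0↦0, 1↦1, 2↦5, 3↦6, 4↦5, 5↦3, 6↦1]  zeros at y ∈ {0}
  x = 1: [0↦6, 1↦0, 2↦0, 3↦0, 4↦1, 5↦4, 6↦3]  zeros at y ∈ {1, 2, 3}
  x = 2: [0↦4, 1↦2, 2↦2, 3↦5, 4↦5, 5↦3, 6↦0]  zeros at y ∈ {6}
  x = 3: [0↦3, 1↦2, 2↦6, 3↦2, 4↦5, 5↦2, 6↦1]  zeros at y ∈ ∅
  x = 4: [0↦5, 1↦2, 2↦0, 3↦0, 4↦3, 5↦3, 6↦1]  zeros at y ∈ {2, 3}
  x = 5: [0↦5, 1↦4, 2↦0, 3↦1, 4↦1, 5↦1, 6↦2]  zeros at y ∈ {2}
  x = 6: [0↦5, 1↦3, 2↦1, 3↦0, 4↦1, 5↦5, 6↦6]  zeros at y ∈ {3}
Collecting zeros: affine points = {(0, 0), (1, 1), (1, 2), (1, 3), (2, 6), (4, 2), (4, 3), (5, 2), (6, 3)}.
Total count |C(F_7)_aff| = 9.


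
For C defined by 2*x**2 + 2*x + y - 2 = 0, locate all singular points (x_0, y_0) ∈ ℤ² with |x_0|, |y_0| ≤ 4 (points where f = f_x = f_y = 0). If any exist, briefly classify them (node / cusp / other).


No singular points in the scanned grid; C is smooth there.

Compute partial derivatives:
  f_x = 4*x + 2.
  f_y = 1.
f_y = 1 is a nonzero constant, so f_y never vanishes: no point (x, y) can satisfy f = f_x = f_y = 0. In particular no (x, y) ∈ {−4, ..., 4}² is singular; the curve is smooth.


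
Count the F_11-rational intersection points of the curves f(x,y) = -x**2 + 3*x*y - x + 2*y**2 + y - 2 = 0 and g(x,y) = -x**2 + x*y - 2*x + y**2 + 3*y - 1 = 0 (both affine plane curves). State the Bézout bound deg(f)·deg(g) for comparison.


Common zeros: ∅; count = 0; Bézout bound = 4.

deg(f) = 2, deg(g) = 2, so Bézout bound = 4.
Scan x ∈ F_11. For each x, list the y ∈ F_11 with f(x, y) ≡ 0 and those with g(x, y) ≡ 0 (mod 11); the common zeros in that column are the intersection.
  x = 0: f ≡ 0 at y ∈ ∅; g ≡ 0 at y ∈ ∅; common: ∅.
  x = 1: f ≡ 0 at y ∈ {4, 5}; g ≡ 0 at y ∈ ∅; common: ∅.
  x = 2: f ≡ 0 at y ∈ {5, 8}; g ≡ 0 at y ∈ ∅; common: ∅.
  x = 3: f ≡ 0 at y ∈ {7, 10}; g ≡ 0 at y ∈ {2, 3}; common: ∅.
  x = 4: f ≡ 0 at y ∈ {0, 10}; g ≡ 0 at y ∈ ∅; common: ∅.
  x = 5: f ≡ 0 at y ∈ ∅; g ≡ 0 at y ∈ ∅; common: ∅.
  x = 6: f ≡ 0 at y ∈ {0, 7}; g ≡ 0 at y ∈ ∅; common: ∅.
  x = 7: f ≡ 0 at y ∈ ∅; g ≡ 0 at y ∈ {5, 7}; common: ∅.
  x = 8: f ≡ 0 at y ∈ ∅; g ≡ 0 at y ∈ {2, 9}; common: ∅.
  x = 9: f ≡ 0 at y ∈ ∅; g ≡ 0 at y ∈ {3, 7}; common: ∅.
  x = 10: f ≡ 0 at y ∈ {4, 8}; g ≡ 0 at y ∈ {0, 9}; common: ∅.
Collecting: common zeros = ∅, so the count is 0.
Comparison with the Bézout bound: 0 ≤ 4 = deg(f)·deg(g), as expected for curves with no common component (the affine F_11-count falls short of the bound because intersections may lie at infinity, over extension fields, or carry multiplicity).


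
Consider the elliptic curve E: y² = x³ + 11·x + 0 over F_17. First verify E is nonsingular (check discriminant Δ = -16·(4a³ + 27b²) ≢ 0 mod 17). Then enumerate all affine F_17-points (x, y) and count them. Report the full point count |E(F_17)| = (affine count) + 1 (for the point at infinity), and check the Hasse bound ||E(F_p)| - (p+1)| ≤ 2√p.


Affine points = {(0, 0), (2, 8), (2, 9), (3, 3), (3, 14), (14, 5), (14, 12), (15, 2), (15, 15)}; affine count = 9; |E(F_17)| = 10.

Discriminant check: Δ ∝ 4a³ + 27b² = 4·11³ + 27·0² = 4·1331 + 27·0 ≡ 3 (mod 17). Nonzero ⇒ E is nonsingular.
For each x ∈ F_17, compute rhs = x³ + 11·x + 0 mod 17, then count y ∈ F_17 with y² ≡ rhs.
  x = 0: rhs = 0, matching y values: 0 (1 points).
  x = 1: rhs = 12, matching y values: none (0 points).
  x = 2: rhs = 13, matching y values: 8, 9 (2 points).
  x = 3: rhs = 9, matching y values: 3, 14 (2 points).
  x = 4: rhs = 6, matching y values: none (0 points).
  x = 5: rhs = 10, matching y values: none (0 points).
  x = 6: rhs = 10, matching y values: none (0 points).
  x = 7: rhs = 12, matching y values: none (0 points).
  x = 8: rhs = 5, matching y values: none (0 points).
  x = 9: rhs = 12, matching y values: none (0 points).
  x = 10: rhs = 5, matching y values: none (0 points).
  x = 11: rhs = 7, matching y values: none (0 points).
  x = 12: rhs = 7, matching y values: none (0 points).
  x = 13: rhs = 11, matching y values: none (0 points).
  x = 14: rhs = 8, matching y values: 5, 12 (2 points).
  x = 15: rhs = 4, matching y values: 2, 15 (2 points).
  x = 16: rhs = 5, matching y values: none (0 points).
Total affine count: 9.
Full point count |E(F_17)| = 9 + 1 = 10.
Hasse bound: |10 − (17+1)| = |-8| = 8 ≤ 2√17 ≈ 8.2462 ✓.


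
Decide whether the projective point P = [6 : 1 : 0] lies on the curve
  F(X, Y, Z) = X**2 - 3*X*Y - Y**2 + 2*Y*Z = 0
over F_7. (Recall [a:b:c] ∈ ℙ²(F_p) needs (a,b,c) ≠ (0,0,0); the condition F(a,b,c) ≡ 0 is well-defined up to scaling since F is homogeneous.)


F(6,1,0) ≡ 3 (mod 7); P is NOT on the curve.

Evaluate F(6, 1, 0) term-by-term (mod 7).
  X**2 ↦ 1·36·1·1 = 36
  -3*X*Y ↦ -3·6·1·1 = -18
  -Y**2 ↦ -1·1·1·1 = -1
  2*Y*Z ↦ 2·1·1·0 = 0
Sum: F(6, 1, 0) = (36) + (-18) + (-1) + (0) = 17.
Reducing mod 7: 17 ≡ 3 (mod 7).
Since F(a, b, c) ≡ 3 ≠ 0 (mod 7), P does NOT lie on the curve.


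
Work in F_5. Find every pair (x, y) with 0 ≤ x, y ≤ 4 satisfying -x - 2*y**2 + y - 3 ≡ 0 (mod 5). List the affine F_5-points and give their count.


Affine F_5-points: {(1, 1), (1, 2), (2, 0), (2, 3), (4, 4)}; count = 5.

For each of the 25 pairs (x, y) ∈ F_5², evaluate f(x, y) mod 5. Record the zeros.
  x = 0: [0↦2, 1↦1, 2↦1, 3↦2, 4↦4]  zeros at y ∈ ∅
  x = 1: [0↦1, 1↦0, 2↦0, 3↦1, 4↦3]  zeros at y ∈ {1, 2}
  x = 2: [0↦0, 1↦4, 2↦4, 3↦0, 4↦2]  zeros at y ∈ {0, 3}
  x = 3: [0↦4, 1↦3, 2↦3, 3↦4, 4↦1]  zeros at y ∈ ∅
  x = 4: [0↦3, 1↦2, 2↦2, 3↦3, 4↦0]  zeros at y ∈ {4}
Collecting zeros: affine points = {(1, 1), (1, 2), (2, 0), (2, 3), (4, 4)}.
Total count |C(F_5)_aff| = 5.


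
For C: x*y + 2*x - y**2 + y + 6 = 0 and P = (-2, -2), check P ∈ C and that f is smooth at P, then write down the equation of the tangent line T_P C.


Tangent line at P: 3*y + 6 = 0.

Step 1: f(-2, -2) = 0, so P lies on C.
Step 2: partial derivatives
  f_x(x, y) = y + 2, f_y(x, y) = x - 2*y + 1.
  f_x(P) = 0, f_y(P) = 3 (gradient nonzero, so P is smooth).
Step 3: tangent line at P: 0·(x − -2) + 3·(y − -2) = 0.
Expanding: 3*y + 6 = 0.


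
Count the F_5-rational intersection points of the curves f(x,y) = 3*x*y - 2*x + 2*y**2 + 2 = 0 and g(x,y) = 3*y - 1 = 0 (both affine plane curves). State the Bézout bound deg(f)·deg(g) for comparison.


Common zeros: {(0, 2)}; count = 1; Bézout bound = 2.

deg(f) = 2, deg(g) = 1, so Bézout bound = 2.
Scan x ∈ F_5. For each x, list the y ∈ F_5 with f(x, y) ≡ 0 and those with g(x, y) ≡ 0 (mod 5); the common zeros in that column are the intersection.
  x = 0: f ≡ 0 at y ∈ {2, 3}; g ≡ 0 at y ∈ {2}; common: {2}.
  x = 1: f ≡ 0 at y ∈ {0, 1}; g ≡ 0 at y ∈ {2}; common: ∅.
  x = 2: f ≡ 0 at y ∈ ∅; g ≡ 0 at y ∈ {2}; common: ∅.
  x = 3: f ≡ 0 at y ∈ ∅; g ≡ 0 at y ∈ {2}; common: ∅.
  x = 4: f ≡ 0 at y ∈ ∅; g ≡ 0 at y ∈ {2}; common: ∅.
Collecting: common zeros = {(0, 2)}, so the count is 1.
Comparison with the Bézout bound: 1 ≤ 2 = deg(f)·deg(g), as expected for curves with no common component (the affine F_5-count falls short of the bound because intersections may lie at infinity, over extension fields, or carry multiplicity).


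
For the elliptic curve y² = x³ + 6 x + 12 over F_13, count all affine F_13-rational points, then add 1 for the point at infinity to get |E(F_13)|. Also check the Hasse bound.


Affine points = {(0, 5), (0, 8), (4, 3), (4, 10), (6, 2), (6, 11), (8, 0)}; affine count = 7; |E(F_13)| = 8.

Discriminant check: Δ ∝ 4a³ + 27b² = 4·6³ + 27·12² = 4·216 + 27·144 ≡ 7 (mod 13). Nonzero ⇒ E is nonsingular.
For each x ∈ F_13, compute rhs = x³ + 6·x + 12 mod 13, then count y ∈ F_13 with y² ≡ rhs.
  x = 0: rhs = 12, matching y values: 5, 8 (2 points).
  x = 1: rhs = 6, matching y values: none (0 points).
  x = 2: rhs = 6, matching y values: none (0 points).
  x = 3: rhs = 5, matching y values: none (0 points).
  x = 4: rhs = 9, matching y values: 3, 10 (2 points).
  x = 5: rhs = 11, matching y values: none (0 points).
  x = 6: rhs = 4, matching y values: 2, 11 (2 points).
  x = 7: rhs = 7, matching y values: none (0 points).
  x = 8: rhs = 0, matching y values: 0 (1 points).
  x = 9: rhs = 2, matching y values: none (0 points).
  x = 10: rhs = 6, matching y values: none (0 points).
  x = 11: rhs = 5, matching y values: none (0 points).
  x = 12: rhs = 5, matching y values: none (0 points).
Total affine count: 7.
Full point count |E(F_13)| = 7 + 1 = 8.
Hasse bound: |8 − (13+1)| = |-6| = 6 ≤ 2√13 ≈ 7.2111 ✓.


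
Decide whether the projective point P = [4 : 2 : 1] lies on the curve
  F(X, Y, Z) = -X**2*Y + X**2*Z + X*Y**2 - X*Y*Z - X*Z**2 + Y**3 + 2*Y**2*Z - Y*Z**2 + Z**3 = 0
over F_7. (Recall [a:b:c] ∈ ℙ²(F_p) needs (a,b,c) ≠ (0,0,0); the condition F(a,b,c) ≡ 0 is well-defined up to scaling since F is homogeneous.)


F(4,2,1) ≡ 3 (mod 7); P is NOT on the curve.

Evaluate F(4, 2, 1) term-by-term (mod 7).
  -X**2*Y ↦ -1·16·2·1 = -32
  X**2*Z ↦ 1·16·1·1 = 16
  X*Y**2 ↦ 1·4·4·1 = 16
  -X*Y*Z ↦ -1·4·2·1 = -8
  -X*Z**2 ↦ -1·4·1·1 = -4
  Y**3 ↦ 1·1·8·1 = 8
  2*Y**2*Z ↦ 2·1·4·1 = 8
  -Y*Z**2 ↦ -1·1·2·1 = -2
  Z**3 ↦ 1·1·1·1 = 1
Sum: F(4, 2, 1) = (-32) + (16) + (16) + (-8) + (-4) + (8) + (8) + (-2) + (1) = 3.
Reducing mod 7: 3 ≡ 3 (mod 7).
Since F(a, b, c) ≡ 3 ≠ 0 (mod 7), P does NOT lie on the curve.


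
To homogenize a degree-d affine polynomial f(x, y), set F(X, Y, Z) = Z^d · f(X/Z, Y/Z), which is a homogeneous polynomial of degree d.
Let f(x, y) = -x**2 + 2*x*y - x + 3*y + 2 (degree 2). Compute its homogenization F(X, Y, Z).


F(X, Y, Z) = -X**2 + 2*X*Y - X*Z + 3*Y*Z + 2*Z**2

deg(f) = 2.
Substitute x = X/Z, y = Y/Z into f, then multiply by Z^2.
  monomial -1·x^2·y^0 ↦ -1·X^2·Y^0·Z^0.
  monomial 2·x^1·y^1 ↦ 2·X^1·Y^1·Z^0.
  monomial -1·x^1·y^0 ↦ -1·X^1·Y^0·Z^1.
  monomial 3·x^0·y^1 ↦ 3·X^0·Y^1·Z^1.
  monomial 2·x^0·y^0 ↦ 2·X^0·Y^0·Z^2.
Collecting: F(X, Y, Z) = -X**2 + 2*X*Y - X*Z + 3*Y*Z + 2*Z**2.


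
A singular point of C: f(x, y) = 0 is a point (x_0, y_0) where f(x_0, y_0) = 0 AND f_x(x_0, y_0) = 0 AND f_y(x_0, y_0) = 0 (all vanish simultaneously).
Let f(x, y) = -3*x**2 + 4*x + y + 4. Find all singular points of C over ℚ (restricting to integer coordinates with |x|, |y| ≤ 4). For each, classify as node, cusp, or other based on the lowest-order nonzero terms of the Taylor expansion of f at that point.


No singular points in the scanned grid; C is smooth there.

Compute partial derivatives:
  f_x = 4 - 6*x.
  f_y = 1.
f_y = 1 is a nonzero constant, so f_y never vanishes: no point (x, y) can satisfy f = f_x = f_y = 0. In particular no (x, y) ∈ {−4, ..., 4}² is singular; the curve is smooth.


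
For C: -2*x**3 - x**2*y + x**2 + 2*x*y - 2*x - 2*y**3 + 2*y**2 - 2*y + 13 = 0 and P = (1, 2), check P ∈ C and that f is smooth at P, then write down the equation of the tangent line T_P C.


Tangent line at P: -6*x - 17*y + 40 = 0.

Step 1: f(1, 2) = 0, so P lies on C.
Step 2: partial derivatives
  f_x(x, y) = -6*x**2 - 2*x*y + 2*x + 2*y - 2, f_y(x, y) = -x**2 + 2*x - 6*y**2 + 4*y - 2.
  f_x(P) = -6, f_y(P) = -17 (gradient nonzero, so P is smooth).
Step 3: tangent line at P: -6·(x − 1) + -17·(y − 2) = 0.
Expanding: -6*x - 17*y + 40 = 0.


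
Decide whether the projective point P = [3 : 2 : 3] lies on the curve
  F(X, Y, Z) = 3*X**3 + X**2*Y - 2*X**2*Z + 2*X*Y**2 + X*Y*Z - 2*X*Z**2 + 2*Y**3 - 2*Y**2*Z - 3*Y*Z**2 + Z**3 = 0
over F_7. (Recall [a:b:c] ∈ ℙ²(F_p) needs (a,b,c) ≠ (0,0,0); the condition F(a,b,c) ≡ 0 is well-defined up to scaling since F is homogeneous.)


F(3,2,3) ≡ 5 (mod 7); P is NOT on the curve.

Evaluate F(3, 2, 3) term-by-term (mod 7).
  3*X**3 ↦ 3·27·1·1 = 81
  X**2*Y ↦ 1·9·2·1 = 18
  -2*X**2*Z ↦ -2·9·1·3 = -54
  2*X*Y**2 ↦ 2·3·4·1 = 24
  X*Y*Z ↦ 1·3·2·3 = 18
  -2*X*Z**2 ↦ -2·3·1·9 = -54
  2*Y**3 ↦ 2·1·8·1 = 16
  -2*Y**2*Z ↦ -2·1·4·3 = -24
  -3*Y*Z**2 ↦ -3·1·2·9 = -54
  Z**3 ↦ 1·1·1·27 = 27
Sum: F(3, 2, 3) = (81) + (18) + (-54) + (24) + (18) + (-54) + (16) + (-24) + (-54) + (27) = -2.
Reducing mod 7: -2 ≡ 5 (mod 7).
Since F(a, b, c) ≡ 5 ≠ 0 (mod 7), P does NOT lie on the curve.


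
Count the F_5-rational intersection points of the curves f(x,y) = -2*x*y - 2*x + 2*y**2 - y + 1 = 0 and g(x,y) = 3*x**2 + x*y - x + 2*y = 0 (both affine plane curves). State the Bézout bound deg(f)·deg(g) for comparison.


Common zeros: ∅; count = 0; Bézout bound = 4.

deg(f) = 2, deg(g) = 2, so Bézout bound = 4.
Scan x ∈ F_5. For each x, list the y ∈ F_5 with f(x, y) ≡ 0 and those with g(x, y) ≡ 0 (mod 5); the common zeros in that column are the intersection.
  x = 0: f ≡ 0 at y ∈ ∅; g ≡ 0 at y ∈ {0}; common: ∅.
  x = 1: f ≡ 0 at y ∈ ∅; g ≡ 0 at y ∈ {1}; common: ∅.
  x = 2: f ≡ 0 at y ∈ {2, 3}; g ≡ 0 at y ∈ {0}; common: ∅.
  x = 3: f ≡ 0 at y ∈ {0, 1}; g ≡ 0 at y ∈ ∅; common: ∅.
  x = 4: f ≡ 0 at y ∈ ∅; g ≡ 0 at y ∈ {1}; common: ∅.
Collecting: common zeros = ∅, so the count is 0.
Comparison with the Bézout bound: 0 ≤ 4 = deg(f)·deg(g), as expected for curves with no common component (the affine F_5-count falls short of the bound because intersections may lie at infinity, over extension fields, or carry multiplicity).


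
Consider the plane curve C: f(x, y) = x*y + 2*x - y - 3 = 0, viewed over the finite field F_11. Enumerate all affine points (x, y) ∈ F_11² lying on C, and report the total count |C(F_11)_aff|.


Affine F_11-points: {(0, 8), (2, 10), (3, 4), (4, 2), (5, 1), (6, 7), (7, 0), (8, 6), (9, 5), (10, 3)}; count = 10.

For each of the 121 pairs (x, y) ∈ F_11², evaluate f(x, y) mod 11. Record the zeros.
  x = 0: [0↦8, 1↦7, 2↦6, 3↦5, 4↦4, 5↦3, 6↦2, 7↦1, 8↦0, 9↦10, 10↦9]  zeros at y ∈ {8}
  x = 1: [0↦10, 1↦10, 2↦10, 3↦10, 4↦10, 5↦10, 6↦10, 7↦10, 8↦10, 9↦10, 10↦10]  zeros at y ∈ ∅
  x = 2: [0↦1, 1↦2, 2↦3, 3↦4, 4↦5, 5↦6, 6↦7, 7↦8, 8↦9, 9↦10, 10↦0]  zeros at y ∈ {10}
  x = 3: [0↦3, 1↦5, 2↦7, 3↦9, 4↦0, 5↦2, 6↦4, 7↦6, 8↦8, 9↦10, 10↦1]  zeros at y ∈ {4}
  x = 4: [0↦5, 1↦8, 2↦0, 3↦3, 4↦6, 5↦9, 6↦1, 7↦4, 8↦7, 9↦10, 10↦2]  zeros at y ∈ {2}
  x = 5: [0↦7, 1↦0, 2↦4, 3↦8, 4↦1, 5↦5, 6↦9, 7↦2, 8↦6, 9↦10, 10↦3]  zeros at y ∈ {1}
  x = 6: [0↦9, 1↦3, 2↦8, 3↦2, 4↦7, 5↦1, 6↦6, 7↦0, 8↦5, 9↦10, 10↦4]  zeros at y ∈ {7}
  x = 7: [0↦0, 1↦6, 2↦1, 3↦7, 4↦2, 5↦8, 6↦3, 7↦9, 8↦4, 9↦10, 10↦5]  zeros at y ∈ {0}
  x = 8: [0↦2, 1↦9, 2↦5, 3↦1, 4↦8, 5↦4, 6↦0, 7↦7, 8↦3, 9↦10, 10↦6]  zeros at y ∈ {6}
  x = 9: [0↦4, 1↦1, 2↦9, 3↦6, 4↦3, 5↦0, 6↦8, 7↦5, 8↦2, 9↦10, 10↦7]  zeros at y ∈ {5}
  x = 10: [0↦6, 1↦4, 2↦2, 3↦0, 4↦9, 5↦7, 6↦5, 7↦3, 8↦1, 9↦10, 10↦8]  zeros at y ∈ {3}
Collecting zeros: affine points = {(0, 8), (2, 10), (3, 4), (4, 2), (5, 1), (6, 7), (7, 0), (8, 6), (9, 5), (10, 3)}.
Total count |C(F_11)_aff| = 10.


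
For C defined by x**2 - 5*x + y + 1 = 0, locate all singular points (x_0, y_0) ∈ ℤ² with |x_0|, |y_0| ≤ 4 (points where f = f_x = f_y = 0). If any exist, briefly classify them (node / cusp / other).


No singular points in the scanned grid; C is smooth there.

Compute partial derivatives:
  f_x = 2*x - 5.
  f_y = 1.
f_y = 1 is a nonzero constant, so f_y never vanishes: no point (x, y) can satisfy f = f_x = f_y = 0. In particular no (x, y) ∈ {−4, ..., 4}² is singular; the curve is smooth.


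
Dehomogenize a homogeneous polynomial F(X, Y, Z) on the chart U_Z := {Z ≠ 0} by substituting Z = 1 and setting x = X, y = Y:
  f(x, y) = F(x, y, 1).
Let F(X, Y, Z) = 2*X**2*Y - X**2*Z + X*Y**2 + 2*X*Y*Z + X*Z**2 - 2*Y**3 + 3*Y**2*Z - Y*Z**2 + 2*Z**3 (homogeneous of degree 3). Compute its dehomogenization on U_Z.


f(x, y) = 2*x**2*y - x**2 + x*y**2 + 2*x*y + x - 2*y**3 + 3*y**2 - y + 2

On U_Z we set Z = 1. Each monomial c·X^i·Y^j·Z^k in F becomes c·x^i·y^j·1^k = c·x^i·y^j.
Substituting Z = 1: F(X, Y, 1) = 2*x**2*y - x**2 + x*y**2 + 2*x*y + x - 2*y**3 + 3*y**2 - y + 2.
Note: deg(f) ≤ deg(F) = 3; strict inequality happens when F is divisible by Z (lost terms).


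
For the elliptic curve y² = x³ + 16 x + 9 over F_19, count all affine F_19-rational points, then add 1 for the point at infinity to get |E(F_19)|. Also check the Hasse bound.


Affine points = {(0, 3), (0, 16), (1, 8), (1, 11), (2, 7), (2, 12), (4, 2), (4, 17), (5, 9), (5, 10), (6, 6), (6, 13), (13, 1), (13, 18), (17, 8), (17, 11), (18, 7), (18, 12)}; affine count = 18; |E(F_19)| = 19.

Discriminant check: Δ ∝ 4a³ + 27b² = 4·16³ + 27·9² = 4·4096 + 27·81 ≡ 8 (mod 19). Nonzero ⇒ E is nonsingular.
For each x ∈ F_19, compute rhs = x³ + 16·x + 9 mod 19, then count y ∈ F_19 with y² ≡ rhs.
  x = 0: rhs = 9, matching y values: 3, 16 (2 points).
  x = 1: rhs = 7, matching y values: 8, 11 (2 points).
  x = 2: rhs = 11, matching y values: 7, 12 (2 points).
  x = 3: rhs = 8, matching y values: none (0 points).
  x = 4: rhs = 4, matching y values: 2, 17 (2 points).
  x = 5: rhs = 5, matching y values: 9, 10 (2 points).
  x = 6: rhs = 17, matching y values: 6, 13 (2 points).
  x = 7: rhs = 8, matching y values: none (0 points).
  x = 8: rhs = 3, matching y values: none (0 points).
  x = 9: rhs = 8, matching y values: none (0 points).
  x = 10: rhs = 10, matching y values: none (0 points).
  x = 11: rhs = 15, matching y values: none (0 points).
  x = 12: rhs = 10, matching y values: none (0 points).
  x = 13: rhs = 1, matching y values: 1, 18 (2 points).
  x = 14: rhs = 13, matching y values: none (0 points).
  x = 15: rhs = 14, matching y values: none (0 points).
  x = 16: rhs = 10, matching y values: none (0 points).
  x = 17: rhs = 7, matching y values: 8, 11 (2 points).
  x = 18: rhs = 11, matching y values: 7, 12 (2 points).
Total affine count: 18.
Full point count |E(F_19)| = 18 + 1 = 19.
Hasse bound: |19 − (19+1)| = |-1| = 1 ≤ 2√19 ≈ 8.7178 ✓.


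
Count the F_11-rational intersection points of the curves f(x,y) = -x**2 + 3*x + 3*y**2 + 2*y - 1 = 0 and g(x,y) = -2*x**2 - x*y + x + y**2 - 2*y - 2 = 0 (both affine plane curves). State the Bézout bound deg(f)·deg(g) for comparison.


Common zeros: {(3, 10)}; count = 1; Bézout bound = 4.

deg(f) = 2, deg(g) = 2, so Bézout bound = 4.
Scan x ∈ F_11. For each x, list the y ∈ F_11 with f(x, y) ≡ 0 and those with g(x, y) ≡ 0 (mod 11); the common zeros in that column are the intersection.
  x = 0: f ≡ 0 at y ∈ {4, 10}; g ≡ 0 at y ∈ {6, 7}; common: ∅.
  x = 1: f ≡ 0 at y ∈ {6, 8}; g ≡ 0 at y ∈ ∅; common: ∅.
  x = 2: f ≡ 0 at y ∈ {6, 8}; g ≡ 0 at y ∈ {1, 3}; common: ∅.
  x = 3: f ≡ 0 at y ∈ {4, 10}; g ≡ 0 at y ∈ {6, 10}; common: {10}.
  x = 4: f ≡ 0 at y ∈ {1, 2}; g ≡ 0 at y ∈ ∅; common: ∅.
  x = 5: f ≡ 0 at y ∈ {0, 3}; g ≡ 0 at y ∈ ∅; common: ∅.
  x = 6: f ≡ 0 at y ∈ {5, 9}; g ≡ 0 at y ∈ ∅; common: ∅.
  x = 7: f ≡ 0 at y ∈ {7}; g ≡ 0 at y ∈ ∅; common: ∅.
  x = 8: f ≡ 0 at y ∈ {5, 9}; g ≡ 0 at y ∈ {3, 7}; common: ∅.
  x = 9: f ≡ 0 at y ∈ {0, 3}; g ≡ 0 at y ∈ {1, 10}; common: ∅.
  x = 10: f ≡ 0 at y ∈ {1, 2}; g ≡ 0 at y ∈ ∅; common: ∅.
Collecting: common zeros = {(3, 10)}, so the count is 1.
Comparison with the Bézout bound: 1 ≤ 4 = deg(f)·deg(g), as expected for curves with no common component (the affine F_11-count falls short of the bound because intersections may lie at infinity, over extension fields, or carry multiplicity).


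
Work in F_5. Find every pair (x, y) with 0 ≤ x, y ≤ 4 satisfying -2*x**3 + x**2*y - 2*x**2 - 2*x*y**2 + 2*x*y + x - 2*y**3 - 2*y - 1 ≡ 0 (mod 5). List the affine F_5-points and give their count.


Affine F_5-points: {(0, 1), (1, 4), (2, 3), (3, 0), (3, 1), (4, 1), (4, 4)}; count = 7.

For each of the 25 pairs (x, y) ∈ F_5², evaluate f(x, y) mod 5. Record the zeros.
  x = 0: [0↦4, 1↦0, 2↦4, 3↦4, 4↦3]  zeros at y ∈ {1}
  x = 1: [0↦1, 1↦3, 2↦4, 3↦2, 4↦0]  zeros at y ∈ {4}
  x = 2: [0↦2, 1↦2, 2↦2, 3↦0, 4↦4]  zeros at y ∈ {3}
  x = 3: [0↦0, 1↦0, 2↦1, 3↦1, 4↦3]  zeros at y ∈ {0, 1}
  x = 4: [0↦3, 1↦0, 2↦4, 3↦3, 4↦0]  zeros at y ∈ {1, 4}
Collecting zeros: affine points = {(0, 1), (1, 4), (2, 3), (3, 0), (3, 1), (4, 1), (4, 4)}.
Total count |C(F_5)_aff| = 7.


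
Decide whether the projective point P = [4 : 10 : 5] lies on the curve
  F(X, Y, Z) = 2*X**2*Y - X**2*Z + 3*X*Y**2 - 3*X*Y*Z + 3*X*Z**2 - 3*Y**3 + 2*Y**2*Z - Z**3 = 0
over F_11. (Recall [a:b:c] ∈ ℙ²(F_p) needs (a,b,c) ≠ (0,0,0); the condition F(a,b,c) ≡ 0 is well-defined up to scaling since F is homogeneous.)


F(4,10,5) ≡ 5 (mod 11); P is NOT on the curve.

Evaluate F(4, 10, 5) term-by-term (mod 11).
  2*X**2*Y ↦ 2·16·10·1 = 320
  -X**2*Z ↦ -1·16·1·5 = -80
  3*X*Y**2 ↦ 3·4·100·1 = 1200
  -3*X*Y*Z ↦ -3·4·10·5 = -600
  3*X*Z**2 ↦ 3·4·1·25 = 300
  -3*Y**3 ↦ -3·1·1000·1 = -3000
  2*Y**2*Z ↦ 2·1·100·5 = 1000
  -Z**3 ↦ -1·1·1·125 = -125
Sum: F(4, 10, 5) = (320) + (-80) + (1200) + (-600) + (300) + (-3000) + (1000) + (-125) = -985.
Reducing mod 11: -985 ≡ 5 (mod 11).
Since F(a, b, c) ≡ 5 ≠ 0 (mod 11), P does NOT lie on the curve.


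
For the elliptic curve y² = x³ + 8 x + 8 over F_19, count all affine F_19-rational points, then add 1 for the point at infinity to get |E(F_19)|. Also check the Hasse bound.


Affine points = {(1, 6), (1, 13), (4, 3), (4, 16), (6, 5), (6, 14), (9, 7), (9, 12), (10, 9), (10, 10), (15, 8), (15, 11)}; affine count = 12; |E(F_19)| = 13.

Discriminant check: Δ ∝ 4a³ + 27b² = 4·8³ + 27·8² = 4·512 + 27·64 ≡ 14 (mod 19). Nonzero ⇒ E is nonsingular.
For each x ∈ F_19, compute rhs = x³ + 8·x + 8 mod 19, then count y ∈ F_19 with y² ≡ rhs.
  x = 0: rhs = 8, matching y values: none (0 points).
  x = 1: rhs = 17, matching y values: 6, 13 (2 points).
  x = 2: rhs = 13, matching y values: none (0 points).
  x = 3: rhs = 2, matching y values: none (0 points).
  x = 4: rhs = 9, matching y values: 3, 16 (2 points).
  x = 5: rhs = 2, matching y values: none (0 points).
  x = 6: rhs = 6, matching y values: 5, 14 (2 points).
  x = 7: rhs = 8, matching y values: none (0 points).
  x = 8: rhs = 14, matching y values: none (0 points).
  x = 9: rhs = 11, matching y values: 7, 12 (2 points).
  x = 10: rhs = 5, matching y values: 9, 10 (2 points).
  x = 11: rhs = 2, matching y values: none (0 points).
  x = 12: rhs = 8, matching y values: none (0 points).
  x = 13: rhs = 10, matching y values: none (0 points).
  x = 14: rhs = 14, matching y values: none (0 points).
  x = 15: rhs = 7, matching y values: 8, 11 (2 points).
  x = 16: rhs = 14, matching y values: none (0 points).
  x = 17: rhs = 3, matching y values: none (0 points).
  x = 18: rhs = 18, matching y values: none (0 points).
Total affine count: 12.
Full point count |E(F_19)| = 12 + 1 = 13.
Hasse bound: |13 − (19+1)| = |-7| = 7 ≤ 2√19 ≈ 8.7178 ✓.


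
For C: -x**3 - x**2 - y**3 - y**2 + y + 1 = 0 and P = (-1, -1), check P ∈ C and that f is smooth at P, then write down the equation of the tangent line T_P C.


Tangent line at P: -x - 1 = 0.

Step 1: f(-1, -1) = 0, so P lies on C.
Step 2: partial derivatives
  f_x(x, y) = -3*x**2 - 2*x, f_y(x, y) = -3*y**2 - 2*y + 1.
  f_x(P) = -1, f_y(P) = 0 (gradient nonzero, so P is smooth).
Step 3: tangent line at P: -1·(x − -1) + 0·(y − -1) = 0.
Expanding: -x - 1 = 0.


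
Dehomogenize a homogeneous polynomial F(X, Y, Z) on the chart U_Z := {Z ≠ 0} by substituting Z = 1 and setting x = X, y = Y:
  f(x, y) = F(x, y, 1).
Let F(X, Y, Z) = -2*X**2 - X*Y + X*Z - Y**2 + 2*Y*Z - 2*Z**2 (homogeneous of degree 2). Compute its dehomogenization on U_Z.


f(x, y) = -2*x**2 - x*y + x - y**2 + 2*y - 2

On U_Z we set Z = 1. Each monomial c·X^i·Y^j·Z^k in F becomes c·x^i·y^j·1^k = c·x^i·y^j.
Substituting Z = 1: F(X, Y, 1) = -2*x**2 - x*y + x - y**2 + 2*y - 2.
Note: deg(f) ≤ deg(F) = 2; strict inequality happens when F is divisible by Z (lost terms).


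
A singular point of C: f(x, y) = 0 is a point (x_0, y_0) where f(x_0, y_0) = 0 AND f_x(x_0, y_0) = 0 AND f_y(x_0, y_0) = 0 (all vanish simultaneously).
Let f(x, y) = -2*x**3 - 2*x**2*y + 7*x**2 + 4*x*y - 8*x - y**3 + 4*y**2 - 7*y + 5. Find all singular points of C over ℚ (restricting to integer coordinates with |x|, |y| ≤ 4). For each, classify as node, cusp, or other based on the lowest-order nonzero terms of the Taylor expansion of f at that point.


Singular points: {(1, 1)}; classification: node.

Compute partial derivatives:
  f_x = -6*x**2 - 4*x*y + 14*x + 4*y - 8.
  f_y = -2*x**2 + 4*x - 3*y**2 + 8*y - 7.
Scan x_0 ∈ {−4, ..., 4}. For each x_0, f_y(x_0, y) is a polynomial in y; find its integer roots y ∈ {−4, ..., 4}, then test f_x and f at those candidates.
  x = -4: f_y(-4, y) = -3*y**2 + 8*y - 55; no integer root y with |y| ≤ 4.
  x = -3: f_y(-3, y) = -3*y**2 + 8*y - 37; no integer root y with |y| ≤ 4.
  x = -2: f_y(-2, y) = -3*y**2 + 8*y - 23; no integer root y with |y| ≤ 4.
  x = -1: f_y(-1, y) = -3*y**2 + 8*y - 13; no integer root y with |y| ≤ 4.
  x = 0: f_y(0, y) = -3*y**2 + 8*y - 7; no integer root y with |y| ≤ 4.
  x = 1: f_y(1, y) = -3*y**2 + 8*y - 5; vanishes at y ∈ {1}. (1, 1): f_x = 0, f = 0 — SINGULAR.
  x = 2: f_y(2, y) = -3*y**2 + 8*y - 7; no integer root y with |y| ≤ 4.
  x = 3: f_y(3, y) = -3*y**2 + 8*y - 13; no integer root y with |y| ≤ 4.
  x = 4: f_y(4, y) = -3*y**2 + 8*y - 23; no integer root y with |y| ≤ 4.
Only singular point on the grid: (1, 1).
Classify: substitute x = 1 + u, y = 1 + v and expand: f = -2*u**3 - 2*u**2*v - u**2 - v**3 + v**2.
No constant or linear terms (consistent with a singular point). Quadratic part: -u**2 + v**2. Cubic part: -2*u**3 - 2*u**2*v - v**3.
The quadratic part v**2 - u**2 = (v − u)(v + u) splits into two distinct linear factors, so there are two distinct tangent lines y − 1 = ±(x − 1) — this is a node (ordinary double point).
Classification: node.


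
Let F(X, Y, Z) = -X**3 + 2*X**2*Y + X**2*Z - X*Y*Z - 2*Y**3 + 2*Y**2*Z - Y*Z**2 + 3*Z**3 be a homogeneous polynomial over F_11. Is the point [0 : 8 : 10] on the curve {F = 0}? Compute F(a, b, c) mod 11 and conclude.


F(0,8,10) ≡ 3 (mod 11); P is NOT on the curve.

Evaluate F(0, 8, 10) term-by-term (mod 11).
  -X**3 ↦ -1·0·1·1 = 0
  2*X**2*Y ↦ 2·0·8·1 = 0
  X**2*Z ↦ 1·0·1·10 = 0
  -X*Y*Z ↦ -1·0·8·10 = 0
  -2*Y**3 ↦ -2·1·512·1 = -1024
  2*Y**2*Z ↦ 2·1·64·10 = 1280
  -Y*Z**2 ↦ -1·1·8·100 = -800
  3*Z**3 ↦ 3·1·1·1000 = 3000
Sum: F(0, 8, 10) = (0) + (0) + (0) + (0) + (-1024) + (1280) + (-800) + (3000) = 2456.
Reducing mod 11: 2456 ≡ 3 (mod 11).
Since F(a, b, c) ≡ 3 ≠ 0 (mod 11), P does NOT lie on the curve.


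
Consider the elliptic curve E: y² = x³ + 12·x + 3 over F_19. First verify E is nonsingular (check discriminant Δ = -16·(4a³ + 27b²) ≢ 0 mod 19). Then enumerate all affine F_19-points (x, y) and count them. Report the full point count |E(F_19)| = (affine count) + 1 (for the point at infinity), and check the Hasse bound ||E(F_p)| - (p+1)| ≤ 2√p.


Affine points = {(1, 4), (1, 15), (2, 4), (2, 15), (3, 3), (3, 16), (4, 1), (4, 18), (5, 6), (5, 13), (6, 5), (6, 14), (9, 2), (9, 17), (13, 0), (15, 9), (15, 10), (16, 4), (16, 15), (17, 3), (17, 16), (18, 3), (18, 16)}; affine count = 23; |E(F_19)| = 24.

Discriminant check: Δ ∝ 4a³ + 27b² = 4·12³ + 27·3² = 4·1728 + 27·9 ≡ 11 (mod 19). Nonzero ⇒ E is nonsingular.
For each x ∈ F_19, compute rhs = x³ + 12·x + 3 mod 19, then count y ∈ F_19 with y² ≡ rhs.
  x = 0: rhs = 3, matching y values: none (0 points).
  x = 1: rhs = 16, matching y values: 4, 15 (2 points).
  x = 2: rhs = 16, matching y values: 4, 15 (2 points).
  x = 3: rhs = 9, matching y values: 3, 16 (2 points).
  x = 4: rhs = 1, matching y values: 1, 18 (2 points).
  x = 5: rhs = 17, matching y values: 6, 13 (2 points).
  x = 6: rhs = 6, matching y values: 5, 14 (2 points).
  x = 7: rhs = 12, matching y values: none (0 points).
  x = 8: rhs = 3, matching y values: none (0 points).
  x = 9: rhs = 4, matching y values: 2, 17 (2 points).
  x = 10: rhs = 2, matching y values: none (0 points).
  x = 11: rhs = 3, matching y values: none (0 points).
  x = 12: rhs = 13, matching y values: none (0 points).
  x = 13: rhs = 0, matching y values: 0 (1 points).
  x = 14: rhs = 8, matching y values: none (0 points).
  x = 15: rhs = 5, matching y values: 9, 10 (2 points).
  x = 16: rhs = 16, matching y values: 4, 15 (2 points).
  x = 17: rhs = 9, matching y values: 3, 16 (2 points).
  x = 18: rhs = 9, matching y values: 3, 16 (2 points).
Total affine count: 23.
Full point count |E(F_19)| = 23 + 1 = 24.
Hasse bound: |24 − (19+1)| = |4| = 4 ≤ 2√19 ≈ 8.7178 ✓.


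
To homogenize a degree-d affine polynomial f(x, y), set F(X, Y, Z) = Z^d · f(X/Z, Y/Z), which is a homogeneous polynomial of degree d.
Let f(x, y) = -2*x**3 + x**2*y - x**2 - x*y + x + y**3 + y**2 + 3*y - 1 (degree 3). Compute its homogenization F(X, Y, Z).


F(X, Y, Z) = -2*X**3 + X**2*Y - X**2*Z - X*Y*Z + X*Z**2 + Y**3 + Y**2*Z + 3*Y*Z**2 - Z**3

deg(f) = 3.
Substitute x = X/Z, y = Y/Z into f, then multiply by Z^3.
  monomial -2·x^3·y^0 ↦ -2·X^3·Y^0·Z^0.
  monomial 1·x^2·y^1 ↦ 1·X^2·Y^1·Z^0.
  monomial -1·x^2·y^0 ↦ -1·X^2·Y^0·Z^1.
  monomial -1·x^1·y^1 ↦ -1·X^1·Y^1·Z^1.
  monomial 1·x^1·y^0 ↦ 1·X^1·Y^0·Z^2.
  monomial 1·x^0·y^3 ↦ 1·X^0·Y^3·Z^0.
  monomial 1·x^0·y^2 ↦ 1·X^0·Y^2·Z^1.
  monomial 3·x^0·y^1 ↦ 3·X^0·Y^1·Z^2.
  monomial -1·x^0·y^0 ↦ -1·X^0·Y^0·Z^3.
Collecting: F(X, Y, Z) = -2*X**3 + X**2*Y - X**2*Z - X*Y*Z + X*Z**2 + Y**3 + Y**2*Z + 3*Y*Z**2 - Z**3.


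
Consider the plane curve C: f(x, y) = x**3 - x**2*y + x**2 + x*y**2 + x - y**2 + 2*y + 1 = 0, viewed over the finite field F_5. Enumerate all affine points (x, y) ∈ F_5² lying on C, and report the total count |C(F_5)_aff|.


Affine F_5-points: {(1, 1), (2, 0), (2, 2), (3, 0), (3, 1), (4, 0), (4, 3)}; count = 7.

For each of the 25 pairs (x, y) ∈ F_5², evaluate f(x, y) mod 5. Record the zeros.
  x = 0: [0↦1, 1↦2, 2↦1, 3↦3, 4↦3]  zeros at y ∈ ∅
  x = 1: [0↦4, 1↦0, 2↦1, 3↦2, 4↦3]  zeros at y ∈ {1}
  x = 2: [0↦0, 1↦4, 2↦0, 3↦3, 4↦3]  zeros at y ∈ {0, 2}
  x = 3: [0↦0, 1↦0, 2↦4, 3↦2, 4↦4]  zeros at y ∈ {0, 1}
  x = 4: [0↦0, 1↦4, 2↦4, 3↦0, 4↦2]  zeros at y ∈ {0, 3}
Collecting zeros: affine points = {(1, 1), (2, 0), (2, 2), (3, 0), (3, 1), (4, 0), (4, 3)}.
Total count |C(F_5)_aff| = 7.


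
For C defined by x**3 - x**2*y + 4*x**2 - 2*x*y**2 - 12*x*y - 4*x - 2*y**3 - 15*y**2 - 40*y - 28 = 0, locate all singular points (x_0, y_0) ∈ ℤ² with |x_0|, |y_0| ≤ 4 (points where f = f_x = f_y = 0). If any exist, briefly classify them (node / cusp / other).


Singular points: {(-2, -2)}; classification: cusp.

Compute partial derivatives:
  f_x = 3*x**2 - 2*x*y + 8*x - 2*y**2 - 12*y - 4.
  f_y = -x**2 - 4*x*y - 12*x - 6*y**2 - 30*y - 40.
Scan x_0 ∈ {−4, ..., 4}. For each x_0, f_y(x_0, y) is a polynomial in y; find its integer roots y ∈ {−4, ..., 4}, then test f_x and f at those candidates.
  x = -4: f_y(-4, y) = -6*y**2 - 14*y - 8; vanishes at y ∈ {-1}. (-4, -1): f_x = 14 ≠ 0.
  x = -3: f_y(-3, y) = -6*y**2 - 18*y - 13; no integer root y with |y| ≤ 4.
  x = -2: f_y(-2, y) = -6*y**2 - 22*y - 20; vanishes at y ∈ {-2}. (-2, -2): f_x = 0, f = 0 — SINGULAR.
  x = -1: f_y(-1, y) = -6*y**2 - 26*y - 29; no integer root y with |y| ≤ 4.
  x = 0: f_y(0, y) = -6*y**2 - 30*y - 40; no integer root y with |y| ≤ 4.
  x = 1: f_y(1, y) = -6*y**2 - 34*y - 53; no integer root y with |y| ≤ 4.
  x = 2: f_y(2, y) = -6*y**2 - 38*y - 68; no integer root y with |y| ≤ 4.
  x = 3: f_y(3, y) = -6*y**2 - 42*y - 85; no integer root y with |y| ≤ 4.
  x = 4: f_y(4, y) = -6*y**2 - 46*y - 104; no integer root y with |y| ≤ 4.
Only singular point on the grid: (-2, -2).
Classify: substitute x = -2 + u, y = -2 + v and expand: f = u**3 - u**2*v - 2*u*v**2 - 2*v**3 + v**2.
No constant or linear terms (consistent with a singular point). Quadratic part: v**2. Cubic part: u**3 - u**2*v - 2*u*v**2 - 2*v**3.
The quadratic part v**2 is a perfect square, so there is a single (double) tangent line v = 0, i.e. y = -2. Restricting the cubic part to that line (v = 0) leaves u**3 ≠ 0, so f is not divisible by v and the branch is v² ≈ -u**3 to lowest order — this is a cusp.
Classification: cusp.


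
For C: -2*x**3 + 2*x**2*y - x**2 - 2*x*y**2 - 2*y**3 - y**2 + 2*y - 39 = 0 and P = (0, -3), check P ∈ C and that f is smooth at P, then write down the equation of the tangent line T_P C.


Tangent line at P: -18*x - 46*y - 138 = 0.

Step 1: f(0, -3) = 0, so P lies on C.
Step 2: partial derivatives
  f_x(x, y) = -6*x**2 + 4*x*y - 2*x - 2*y**2, f_y(x, y) = 2*x**2 - 4*x*y - 6*y**2 - 2*y + 2.
  f_x(P) = -18, f_y(P) = -46 (gradient nonzero, so P is smooth).
Step 3: tangent line at P: -18·(x − 0) + -46·(y − -3) = 0.
Expanding: -18*x - 46*y - 138 = 0.


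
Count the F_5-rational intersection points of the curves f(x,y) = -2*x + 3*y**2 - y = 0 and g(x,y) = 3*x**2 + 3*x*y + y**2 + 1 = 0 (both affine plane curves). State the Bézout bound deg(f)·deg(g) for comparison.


Common zeros: {(0, 2), (2, 3)}; count = 2; Bézout bound = 4.

deg(f) = 2, deg(g) = 2, so Bézout bound = 4.
Scan x ∈ F_5. For each x, list the y ∈ F_5 with f(x, y) ≡ 0 and those with g(x, y) ≡ 0 (mod 5); the common zeros in that column are the intersection.
  x = 0: f ≡ 0 at y ∈ {0, 2}; g ≡ 0 at y ∈ {2, 3}; common: {2}.
  x = 1: f ≡ 0 at y ∈ {1}; g ≡ 0 at y ∈ ∅; common: ∅.
  x = 2: f ≡ 0 at y ∈ {3, 4}; g ≡ 0 at y ∈ {1, 3}; common: {3}.
  x = 3: f ≡ 0 at y ∈ ∅; g ≡ 0 at y ∈ {2, 4}; common: ∅.
  x = 4: f ≡ 0 at y ∈ ∅; g ≡ 0 at y ∈ ∅; common: ∅.
Collecting: common zeros = {(0, 2), (2, 3)}, so the count is 2.
Comparison with the Bézout bound: 2 ≤ 4 = deg(f)·deg(g), as expected for curves with no common component (the affine F_5-count falls short of the bound because intersections may lie at infinity, over extension fields, or carry multiplicity).


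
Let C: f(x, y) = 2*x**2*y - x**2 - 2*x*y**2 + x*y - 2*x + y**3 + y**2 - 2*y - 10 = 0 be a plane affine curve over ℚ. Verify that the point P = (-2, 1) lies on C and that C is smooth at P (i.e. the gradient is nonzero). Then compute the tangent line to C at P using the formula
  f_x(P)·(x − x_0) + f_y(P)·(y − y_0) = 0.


Tangent line at P: -7*x + 17*y - 31 = 0.

Step 1: f(-2, 1) = 0, so P lies on C.
Step 2: partial derivatives
  f_x(x, y) = 4*x*y - 2*x - 2*y**2 + y - 2, f_y(x, y) = 2*x**2 - 4*x*y + x + 3*y**2 + 2*y - 2.
  f_x(P) = -7, f_y(P) = 17 (gradient nonzero, so P is smooth).
Step 3: tangent line at P: -7·(x − -2) + 17·(y − 1) = 0.
Expanding: -7*x + 17*y - 31 = 0.


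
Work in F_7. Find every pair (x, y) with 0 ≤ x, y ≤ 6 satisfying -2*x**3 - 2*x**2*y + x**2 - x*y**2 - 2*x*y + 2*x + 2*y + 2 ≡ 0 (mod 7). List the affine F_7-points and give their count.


Affine F_7-points: {(0, 6), (1, 1), (1, 4), (4, 3), (4, 5), (5, 4)}; count = 6.

For each of the 49 pairs (x, y) ∈ F_7², evaluate f(x, y) mod 7. Record the zeros.
  x = 0: [0↦2, 1↦4, 2↦6, 3↦1, 4↦3, 5↦5, 6↦0]  zeros at y ∈ {6}
  x = 1: [0↦3, 1↦0, 2↦2, 3↦2, 4↦0, 5↦3, 6↦4]  zeros at y ∈ {1, 4}
  x = 2: [0↦1, 1↦3, 2↦1, 3↦2, 4↦6, 5↦6, 6↦2]  zeros at y ∈ ∅
  x = 3: [0↦5, 1↦1, 2↦5, 3↦3, 4↦2, 5↦2, 6↦3]  zeros at y ∈ ∅
  x = 4: [0↦3, 1↦3, 2↦2, 3↦0, 4↦4, 5↦0, 6↦2]  zeros at y ∈ {3, 5}
  x = 5: [0↦4, 1↦4, 2↦1, 3↦2, 4↦0, 5↦2, 6↦1]  zeros at y ∈ {4}
  x = 6: [0↦3, 1↦6, 2↦4, 3↦4, 4↦6, 5↦3, 6↦2]  zeros at y ∈ ∅
Collecting zeros: affine points = {(0, 6), (1, 1), (1, 4), (4, 3), (4, 5), (5, 4)}.
Total count |C(F_7)_aff| = 6.


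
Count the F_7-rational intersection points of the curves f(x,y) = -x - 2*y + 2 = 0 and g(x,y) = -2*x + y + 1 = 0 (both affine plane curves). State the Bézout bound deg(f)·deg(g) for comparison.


Common zeros: {(5, 2)}; count = 1; Bézout bound = 1.

deg(f) = 1, deg(g) = 1, so Bézout bound = 1.
Scan x ∈ F_7. For each x, list the y ∈ F_7 with f(x, y) ≡ 0 and those with g(x, y) ≡ 0 (mod 7); the common zeros in that column are the intersection.
  x = 0: f ≡ 0 at y ∈ {1}; g ≡ 0 at y ∈ {6}; common: ∅.
  x = 1: f ≡ 0 at y ∈ {4}; g ≡ 0 at y ∈ {1}; common: ∅.
  x = 2: f ≡ 0 at y ∈ {0}; g ≡ 0 at y ∈ {3}; common: ∅.
  x = 3: f ≡ 0 at y ∈ {3}; g ≡ 0 at y ∈ {5}; common: ∅.
  x = 4: f ≡ 0 at y ∈ {6}; g ≡ 0 at y ∈ {0}; common: ∅.
  x = 5: f ≡ 0 at y ∈ {2}; g ≡ 0 at y ∈ {2}; common: {2}.
  x = 6: f ≡ 0 at y ∈ {5}; g ≡ 0 at y ∈ {4}; common: ∅.
Collecting: common zeros = {(5, 2)}, so the count is 1.
Comparison with the Bézout bound: 1 ≤ 1 = deg(f)·deg(g), as expected for curves with no common component (the bound is attained).


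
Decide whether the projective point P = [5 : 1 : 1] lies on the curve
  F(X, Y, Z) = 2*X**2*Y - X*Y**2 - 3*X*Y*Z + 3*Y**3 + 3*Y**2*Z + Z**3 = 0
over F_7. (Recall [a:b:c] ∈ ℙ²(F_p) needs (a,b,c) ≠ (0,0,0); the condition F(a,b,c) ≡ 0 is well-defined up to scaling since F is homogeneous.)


F(5,1,1) ≡ 2 (mod 7); P is NOT on the curve.

Evaluate F(5, 1, 1) term-by-term (mod 7).
  2*X**2*Y ↦ 2·25·1·1 = 50
  -X*Y**2 ↦ -1·5·1·1 = -5
  -3*X*Y*Z ↦ -3·5·1·1 = -15
  3*Y**3 ↦ 3·1·1·1 = 3
  3*Y**2*Z ↦ 3·1·1·1 = 3
  Z**3 ↦ 1·1·1·1 = 1
Sum: F(5, 1, 1) = (50) + (-5) + (-15) + (3) + (3) + (1) = 37.
Reducing mod 7: 37 ≡ 2 (mod 7).
Since F(a, b, c) ≡ 2 ≠ 0 (mod 7), P does NOT lie on the curve.
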